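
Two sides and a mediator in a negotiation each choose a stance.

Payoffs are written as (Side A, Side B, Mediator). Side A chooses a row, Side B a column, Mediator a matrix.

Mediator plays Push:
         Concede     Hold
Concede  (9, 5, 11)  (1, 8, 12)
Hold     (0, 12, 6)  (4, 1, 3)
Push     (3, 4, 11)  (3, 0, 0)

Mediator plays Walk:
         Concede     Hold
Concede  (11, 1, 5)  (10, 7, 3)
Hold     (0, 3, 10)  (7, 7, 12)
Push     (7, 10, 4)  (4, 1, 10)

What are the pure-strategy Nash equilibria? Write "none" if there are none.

Side A against (Concede, Push): payoffs 9, 0, 3 → best response Concede.
Side A against (Concede, Walk): payoffs 11, 0, 7 → best response Concede.
Side A against (Hold, Push): payoffs 1, 4, 3 → best response Hold.
Side A against (Hold, Walk): payoffs 10, 7, 4 → best response Concede.
Side B against (Concede, Push): payoffs 5, 8 → best response Hold.
Side B against (Concede, Walk): payoffs 1, 7 → best response Hold.
Side B against (Hold, Push): payoffs 12, 1 → best response Concede.
Side B against (Hold, Walk): payoffs 3, 7 → best response Hold.
Side B against (Push, Push): payoffs 4, 0 → best response Concede.
Side B against (Push, Walk): payoffs 10, 1 → best response Concede.
Mediator against (Concede, Concede): payoffs 11, 5 → best response Push.
Mediator against (Concede, Hold): payoffs 12, 3 → best response Push.
Mediator against (Hold, Concede): payoffs 6, 10 → best response Walk.
Mediator against (Hold, Hold): payoffs 3, 12 → best response Walk.
Mediator against (Push, Concede): payoffs 11, 4 → best response Push.
Mediator against (Push, Hold): payoffs 0, 10 → best response Walk.
No profile is a mutual best response for all players.

This game has no pure Nash equilibrium.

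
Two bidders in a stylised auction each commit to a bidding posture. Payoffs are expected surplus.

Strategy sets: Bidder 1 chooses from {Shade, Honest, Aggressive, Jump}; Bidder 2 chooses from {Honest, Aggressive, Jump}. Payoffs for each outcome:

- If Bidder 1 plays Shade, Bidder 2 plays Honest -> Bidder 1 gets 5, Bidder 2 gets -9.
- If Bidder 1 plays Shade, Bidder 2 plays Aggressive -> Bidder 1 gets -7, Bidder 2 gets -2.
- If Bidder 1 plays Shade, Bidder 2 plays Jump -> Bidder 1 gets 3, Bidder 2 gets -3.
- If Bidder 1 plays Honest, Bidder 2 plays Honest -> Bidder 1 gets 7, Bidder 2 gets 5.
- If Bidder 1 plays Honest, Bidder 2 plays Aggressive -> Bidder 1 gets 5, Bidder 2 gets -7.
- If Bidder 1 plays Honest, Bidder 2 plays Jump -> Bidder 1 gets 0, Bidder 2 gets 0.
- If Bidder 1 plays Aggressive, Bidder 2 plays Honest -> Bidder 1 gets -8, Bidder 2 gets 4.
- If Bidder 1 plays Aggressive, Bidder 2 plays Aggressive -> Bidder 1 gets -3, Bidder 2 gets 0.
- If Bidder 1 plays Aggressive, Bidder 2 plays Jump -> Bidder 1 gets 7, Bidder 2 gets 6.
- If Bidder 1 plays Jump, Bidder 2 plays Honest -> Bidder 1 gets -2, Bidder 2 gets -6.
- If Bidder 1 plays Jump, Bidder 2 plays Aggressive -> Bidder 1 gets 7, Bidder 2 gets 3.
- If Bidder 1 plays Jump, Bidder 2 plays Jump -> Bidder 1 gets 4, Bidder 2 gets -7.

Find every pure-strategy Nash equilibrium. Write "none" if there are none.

Bidder 1 against Honest: payoffs 5, 7, -8, -2 → best response Honest.
Bidder 1 against Aggressive: payoffs -7, 5, -3, 7 → best response Jump.
Bidder 1 against Jump: payoffs 3, 0, 7, 4 → best response Aggressive.
Bidder 2 against Shade: payoffs -9, -2, -3 → best response Aggressive.
Bidder 2 against Honest: payoffs 5, -7, 0 → best response Honest.
Bidder 2 against Aggressive: payoffs 4, 0, 6 → best response Jump.
Bidder 2 against Jump: payoffs -6, 3, -7 → best response Aggressive.
Mutual best responses: (Honest, Honest); (Aggressive, Jump); (Jump, Aggressive).

Pure-strategy Nash equilibria: (Honest, Honest) and (Aggressive, Jump) and (Jump, Aggressive)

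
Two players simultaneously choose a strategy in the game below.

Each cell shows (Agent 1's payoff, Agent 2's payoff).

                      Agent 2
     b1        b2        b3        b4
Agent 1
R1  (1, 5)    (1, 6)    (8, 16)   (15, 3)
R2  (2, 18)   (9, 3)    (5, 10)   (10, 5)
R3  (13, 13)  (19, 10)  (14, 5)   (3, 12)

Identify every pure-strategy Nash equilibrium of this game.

Pure NE: (R3, b1)

Mark each player's best response to every combination of opponents' strategies; a profile where every player is best-responding is a pure Nash equilibrium.
Agent 1 against b1: payoffs 1, 2, 13 → best response R3.
Agent 1 against b2: payoffs 1, 9, 19 → best response R3.
Agent 1 against b3: payoffs 8, 5, 14 → best response R3.
Agent 1 against b4: payoffs 15, 10, 3 → best response R1.
Agent 2 against R1: payoffs 5, 6, 16, 3 → best response b3.
Agent 2 against R2: payoffs 18, 3, 10, 5 → best response b1.
Agent 2 against R3: payoffs 13, 10, 5, 12 → best response b1.
Mutual best responses: (R3, b1).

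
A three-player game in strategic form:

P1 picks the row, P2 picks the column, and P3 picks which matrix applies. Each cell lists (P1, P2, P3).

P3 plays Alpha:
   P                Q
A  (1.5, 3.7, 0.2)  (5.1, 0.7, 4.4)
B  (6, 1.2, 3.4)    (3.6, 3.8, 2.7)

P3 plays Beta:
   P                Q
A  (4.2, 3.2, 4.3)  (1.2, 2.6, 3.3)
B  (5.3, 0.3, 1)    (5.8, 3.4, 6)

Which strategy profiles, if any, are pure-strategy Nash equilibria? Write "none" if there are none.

The unique pure-strategy Nash equilibrium is (B, Q, Beta).

Mark each player's best response to every combination of opponents' strategies; a profile where every player is best-responding is a pure Nash equilibrium.
P1 against (P, Alpha): payoffs 1.5, 6 → best response B.
P1 against (P, Beta): payoffs 4.2, 5.3 → best response B.
P1 against (Q, Alpha): payoffs 5.1, 3.6 → best response A.
P1 against (Q, Beta): payoffs 1.2, 5.8 → best response B.
P2 against (A, Alpha): payoffs 3.7, 0.7 → best response P.
P2 against (A, Beta): payoffs 3.2, 2.6 → best response P.
P2 against (B, Alpha): payoffs 1.2, 3.8 → best response Q.
P2 against (B, Beta): payoffs 0.3, 3.4 → best response Q.
P3 against (A, P): payoffs 0.2, 4.3 → best response Beta.
P3 against (A, Q): payoffs 4.4, 3.3 → best response Alpha.
P3 against (B, P): payoffs 3.4, 1 → best response Alpha.
P3 against (B, Q): payoffs 2.7, 6 → best response Beta.
Mutual best responses: (B, Q, Beta).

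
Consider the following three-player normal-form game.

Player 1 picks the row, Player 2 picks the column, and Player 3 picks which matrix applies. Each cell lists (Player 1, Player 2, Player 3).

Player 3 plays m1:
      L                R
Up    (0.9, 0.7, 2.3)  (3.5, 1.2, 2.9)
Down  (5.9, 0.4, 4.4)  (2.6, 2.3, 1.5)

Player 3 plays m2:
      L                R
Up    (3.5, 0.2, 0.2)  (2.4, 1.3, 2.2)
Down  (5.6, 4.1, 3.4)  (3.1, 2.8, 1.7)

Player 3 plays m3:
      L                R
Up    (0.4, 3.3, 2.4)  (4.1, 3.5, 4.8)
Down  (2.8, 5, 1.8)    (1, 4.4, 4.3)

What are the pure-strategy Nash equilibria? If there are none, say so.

Pure NE: (Up, R, m3)

Player 1 against (L, m1): payoffs 0.9, 5.9 → best response Down.
Player 1 against (L, m2): payoffs 3.5, 5.6 → best response Down.
Player 1 against (L, m3): payoffs 0.4, 2.8 → best response Down.
Player 1 against (R, m1): payoffs 3.5, 2.6 → best response Up.
Player 1 against (R, m2): payoffs 2.4, 3.1 → best response Down.
Player 1 against (R, m3): payoffs 4.1, 1 → best response Up.
Player 2 against (Up, m1): payoffs 0.7, 1.2 → best response R.
Player 2 against (Up, m2): payoffs 0.2, 1.3 → best response R.
Player 2 against (Up, m3): payoffs 3.3, 3.5 → best response R.
Player 2 against (Down, m1): payoffs 0.4, 2.3 → best response R.
Player 2 against (Down, m2): payoffs 4.1, 2.8 → best response L.
Player 2 against (Down, m3): payoffs 5, 4.4 → best response L.
Player 3 against (Up, L): payoffs 2.3, 0.2, 2.4 → best response m3.
Player 3 against (Up, R): payoffs 2.9, 2.2, 4.8 → best response m3.
Player 3 against (Down, L): payoffs 4.4, 3.4, 1.8 → best response m1.
Player 3 against (Down, R): payoffs 1.5, 1.7, 4.3 → best response m3.
Mutual best responses: (Up, R, m3).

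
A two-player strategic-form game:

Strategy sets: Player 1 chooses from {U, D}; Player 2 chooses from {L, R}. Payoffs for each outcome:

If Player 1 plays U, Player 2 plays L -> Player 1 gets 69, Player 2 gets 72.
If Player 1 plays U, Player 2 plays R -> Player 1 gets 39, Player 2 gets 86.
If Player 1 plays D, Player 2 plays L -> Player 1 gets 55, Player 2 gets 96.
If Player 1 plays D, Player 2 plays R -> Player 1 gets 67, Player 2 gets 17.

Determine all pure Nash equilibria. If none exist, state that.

none

(U, L): Player 2 can switch to R (72 → 86). Not NE.
(U, R): Player 1 can switch to D (39 → 67). Not NE.
(D, L): Player 1 can switch to U (55 → 69). Not NE.
(D, R): Player 2 can switch to L (17 → 96). Not NE.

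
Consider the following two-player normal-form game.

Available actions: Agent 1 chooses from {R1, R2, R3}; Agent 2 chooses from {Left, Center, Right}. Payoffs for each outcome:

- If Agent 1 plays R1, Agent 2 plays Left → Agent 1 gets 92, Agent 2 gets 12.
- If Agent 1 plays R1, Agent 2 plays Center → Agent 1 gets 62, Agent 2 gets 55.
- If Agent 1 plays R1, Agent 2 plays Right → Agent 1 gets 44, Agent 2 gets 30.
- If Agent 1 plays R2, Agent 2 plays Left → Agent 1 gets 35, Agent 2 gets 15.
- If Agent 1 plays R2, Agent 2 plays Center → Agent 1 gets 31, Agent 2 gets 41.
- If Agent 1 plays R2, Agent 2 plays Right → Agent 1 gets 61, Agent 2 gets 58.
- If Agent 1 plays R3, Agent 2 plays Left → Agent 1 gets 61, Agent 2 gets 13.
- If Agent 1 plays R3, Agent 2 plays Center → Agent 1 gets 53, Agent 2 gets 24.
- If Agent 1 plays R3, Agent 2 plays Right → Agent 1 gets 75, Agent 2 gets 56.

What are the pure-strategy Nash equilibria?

For each strategy profile, look for a profitable unilateral deviation.
(R1, Left): Agent 2 can switch to Center (12 → 55). Not NE.
(R1, Center): Agent 1 gets 62, best alternative 53; Agent 2 gets 55, best alternative 30. No profitable deviation — NE.
(R1, Right): Agent 1 can switch to R2 (44 → 61). Not NE.
(R2, Left): Agent 1 can switch to R1 (35 → 92). Not NE.
(R2, Center): Agent 1 can switch to R1 (31 → 62). Not NE.
(R2, Right): Agent 1 can switch to R3 (61 → 75). Not NE.
(R3, Left): Agent 1 can switch to R1 (61 → 92). Not NE.
(R3, Center): Agent 1 can switch to R1 (53 → 62). Not NE.
(R3, Right): Agent 1 gets 75, best alternative 61; Agent 2 gets 56, best alternative 24. No profitable deviation — NE.

The pure Nash equilibria are (R1, Center) and (R3, Right).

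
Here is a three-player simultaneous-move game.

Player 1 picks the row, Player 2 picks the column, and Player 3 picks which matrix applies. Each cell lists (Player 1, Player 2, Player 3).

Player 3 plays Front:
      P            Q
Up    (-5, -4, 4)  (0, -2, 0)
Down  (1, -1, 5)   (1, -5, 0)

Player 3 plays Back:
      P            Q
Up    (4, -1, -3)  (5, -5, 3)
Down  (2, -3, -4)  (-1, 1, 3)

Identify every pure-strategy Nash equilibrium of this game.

Player 1 against (P, Front): payoffs -5, 1 → best response Down.
Player 1 against (P, Back): payoffs 4, 2 → best response Up.
Player 1 against (Q, Front): payoffs 0, 1 → best response Down.
Player 1 against (Q, Back): payoffs 5, -1 → best response Up.
Player 2 against (Up, Front): payoffs -4, -2 → best response Q.
Player 2 against (Up, Back): payoffs -1, -5 → best response P.
Player 2 against (Down, Front): payoffs -1, -5 → best response P.
Player 2 against (Down, Back): payoffs -3, 1 → best response Q.
Player 3 against (Up, P): payoffs 4, -3 → best response Front.
Player 3 against (Up, Q): payoffs 0, 3 → best response Back.
Player 3 against (Down, P): payoffs 5, -4 → best response Front.
Player 3 against (Down, Q): payoffs 0, 3 → best response Back.
Mutual best responses: (Down, P, Front).

Pure NE: (Down, P, Front)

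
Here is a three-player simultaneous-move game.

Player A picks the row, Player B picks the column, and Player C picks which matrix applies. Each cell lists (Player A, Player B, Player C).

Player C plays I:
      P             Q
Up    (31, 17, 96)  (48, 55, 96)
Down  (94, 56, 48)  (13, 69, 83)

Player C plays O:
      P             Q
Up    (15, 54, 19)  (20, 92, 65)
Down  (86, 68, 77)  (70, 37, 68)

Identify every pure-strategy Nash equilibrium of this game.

Pure-strategy Nash equilibria: (Up, Q, I) and (Down, P, O)

(Up, P, I): Player A can switch to Down (31 → 94). Not NE.
(Up, P, O): Player A can switch to Down (15 → 86). Not NE.
(Up, Q, I): Player A gets 48, best alternative 13; Player B gets 55, best alternative 17; Player C gets 96, best alternative 65. No profitable deviation — NE.
(Up, Q, O): Player A can switch to Down (20 → 70). Not NE.
(Down, P, I): Player B can switch to Q (56 → 69). Not NE.
(Down, P, O): Player A gets 86, best alternative 15; Player B gets 68, best alternative 37; Player C gets 77, best alternative 48. No profitable deviation — NE.
(Down, Q, I): Player A can switch to Up (13 → 48). Not NE.
(Down, Q, O): Player B can switch to P (37 → 68). Not NE.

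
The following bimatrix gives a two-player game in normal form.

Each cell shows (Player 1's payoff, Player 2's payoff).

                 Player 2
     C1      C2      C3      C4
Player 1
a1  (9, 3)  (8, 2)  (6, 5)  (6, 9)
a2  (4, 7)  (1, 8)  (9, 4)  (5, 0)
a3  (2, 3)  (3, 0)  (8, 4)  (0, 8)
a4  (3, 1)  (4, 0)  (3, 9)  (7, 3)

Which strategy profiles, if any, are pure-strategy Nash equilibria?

No pure-strategy Nash equilibrium.

(a1, C1): Player 2 can switch to C3 (3 → 5). Not NE.
(a1, C2): Player 2 can switch to C1 (2 → 3). Not NE.
(a1, C3): Player 1 can switch to a2 (6 → 9). Not NE.
(a1, C4): Player 1 can switch to a4 (6 → 7). Not NE.
(a2, C1): Player 1 can switch to a1 (4 → 9). Not NE.
(a2, C2): Player 1 can switch to a1 (1 → 8). Not NE.
(a2, C3): Player 2 can switch to C1 (4 → 7). Not NE.
(a2, C4): Player 1 can switch to a1 (5 → 6). Not NE.
(a3, C1): Player 1 can switch to a1 (2 → 9). Not NE.
(a3, C2): Player 1 can switch to a1 (3 → 8). Not NE.
(The remaining 6 profiles each have a profitable deviation by the same check.)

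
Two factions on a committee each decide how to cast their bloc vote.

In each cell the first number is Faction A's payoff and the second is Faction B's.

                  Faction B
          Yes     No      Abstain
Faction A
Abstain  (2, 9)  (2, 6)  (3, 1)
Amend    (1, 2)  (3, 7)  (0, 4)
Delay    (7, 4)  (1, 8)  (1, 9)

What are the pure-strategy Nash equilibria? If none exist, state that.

(Amend, No)

For each strategy profile, look for a profitable unilateral deviation.
(Abstain, Yes): Faction A can switch to Delay (2 → 7). Not NE.
(Abstain, No): Faction A can switch to Amend (2 → 3). Not NE.
(Abstain, Abstain): Faction B can switch to Yes (1 → 9). Not NE.
(Amend, Yes): Faction A can switch to Abstain (1 → 2). Not NE.
(Amend, No): Faction A gets 3, best alternative 2; Faction B gets 7, best alternative 4. No profitable deviation — NE.
(Amend, Abstain): Faction A can switch to Abstain (0 → 3). Not NE.
(Delay, Yes): Faction B can switch to No (4 → 8). Not NE.
(Delay, No): Faction A can switch to Abstain (1 → 2). Not NE.
(Delay, Abstain): Faction A can switch to Abstain (1 → 3). Not NE.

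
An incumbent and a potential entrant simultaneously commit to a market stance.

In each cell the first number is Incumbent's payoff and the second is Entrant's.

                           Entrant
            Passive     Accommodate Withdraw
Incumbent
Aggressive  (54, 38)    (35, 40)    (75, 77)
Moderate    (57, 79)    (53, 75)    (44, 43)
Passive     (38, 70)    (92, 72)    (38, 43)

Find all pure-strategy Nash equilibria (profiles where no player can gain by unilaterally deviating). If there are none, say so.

For each player, find the best response to each opponent profile; mutual best responses are the pure NE.
Incumbent against Passive: payoffs 54, 57, 38 → best response Moderate.
Incumbent against Accommodate: payoffs 35, 53, 92 → best response Passive.
Incumbent against Withdraw: payoffs 75, 44, 38 → best response Aggressive.
Entrant against Aggressive: payoffs 38, 40, 77 → best response Withdraw.
Entrant against Moderate: payoffs 79, 75, 43 → best response Passive.
Entrant against Passive: payoffs 70, 72, 43 → best response Accommodate.
Mutual best responses: (Aggressive, Withdraw); (Moderate, Passive); (Passive, Accommodate).

Pure-strategy Nash equilibria: (Aggressive, Withdraw); (Moderate, Passive); (Passive, Accommodate)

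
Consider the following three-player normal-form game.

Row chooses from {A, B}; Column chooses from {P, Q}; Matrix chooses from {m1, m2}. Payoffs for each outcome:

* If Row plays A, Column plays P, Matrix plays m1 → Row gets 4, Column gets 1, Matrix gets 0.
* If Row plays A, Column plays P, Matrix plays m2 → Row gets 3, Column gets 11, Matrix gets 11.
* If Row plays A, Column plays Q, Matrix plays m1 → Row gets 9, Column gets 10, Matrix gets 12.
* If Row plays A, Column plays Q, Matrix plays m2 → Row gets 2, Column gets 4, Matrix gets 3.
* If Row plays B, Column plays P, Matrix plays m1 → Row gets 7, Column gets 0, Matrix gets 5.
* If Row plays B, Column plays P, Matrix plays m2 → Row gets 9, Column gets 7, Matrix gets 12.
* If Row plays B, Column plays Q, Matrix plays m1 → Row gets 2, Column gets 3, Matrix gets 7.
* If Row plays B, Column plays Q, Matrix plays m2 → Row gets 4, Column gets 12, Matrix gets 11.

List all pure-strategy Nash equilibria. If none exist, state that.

Pure-strategy Nash equilibria: (A, Q, m1), (B, Q, m2)

Mark each player's best response to every combination of opponents' strategies; a profile where every player is best-responding is a pure Nash equilibrium.
Row against (P, m1): payoffs 4, 7 → best response B.
Row against (P, m2): payoffs 3, 9 → best response B.
Row against (Q, m1): payoffs 9, 2 → best response A.
Row against (Q, m2): payoffs 2, 4 → best response B.
Column against (A, m1): payoffs 1, 10 → best response Q.
Column against (A, m2): payoffs 11, 4 → best response P.
Column against (B, m1): payoffs 0, 3 → best response Q.
Column against (B, m2): payoffs 7, 12 → best response Q.
Matrix against (A, P): payoffs 0, 11 → best response m2.
Matrix against (A, Q): payoffs 12, 3 → best response m1.
Matrix against (B, P): payoffs 5, 12 → best response m2.
Matrix against (B, Q): payoffs 7, 11 → best response m2.
Mutual best responses: (A, Q, m1); (B, Q, m2).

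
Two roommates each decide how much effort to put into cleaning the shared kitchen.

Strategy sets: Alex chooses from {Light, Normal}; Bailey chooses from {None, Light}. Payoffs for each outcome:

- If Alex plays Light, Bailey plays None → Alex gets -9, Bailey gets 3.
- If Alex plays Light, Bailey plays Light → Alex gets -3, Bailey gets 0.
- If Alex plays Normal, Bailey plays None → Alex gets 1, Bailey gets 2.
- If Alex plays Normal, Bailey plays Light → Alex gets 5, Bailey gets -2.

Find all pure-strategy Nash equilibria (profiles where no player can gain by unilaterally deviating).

The unique pure-strategy Nash equilibrium is (Normal, None).

(Light, None): Alex can switch to Normal (-9 → 1). Not NE.
(Light, Light): Alex can switch to Normal (-3 → 5). Not NE.
(Normal, None): Alex gets 1, best alternative -9; Bailey gets 2, best alternative -2. No profitable deviation — NE.
(Normal, Light): Bailey can switch to None (-2 → 2). Not NE.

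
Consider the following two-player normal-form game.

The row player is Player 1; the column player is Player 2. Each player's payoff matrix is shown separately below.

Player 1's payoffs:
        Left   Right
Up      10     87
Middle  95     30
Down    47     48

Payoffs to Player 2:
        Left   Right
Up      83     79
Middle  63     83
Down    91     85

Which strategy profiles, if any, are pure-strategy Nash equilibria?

For each player, find the best response to each opponent profile; mutual best responses are the pure NE.
Player 1 against Left: payoffs 10, 95, 47 → best response Middle.
Player 1 against Right: payoffs 87, 30, 48 → best response Up.
Player 2 against Up: payoffs 83, 79 → best response Left.
Player 2 against Middle: payoffs 63, 83 → best response Right.
Player 2 against Down: payoffs 91, 85 → best response Left.
No profile is a mutual best response for all players.

none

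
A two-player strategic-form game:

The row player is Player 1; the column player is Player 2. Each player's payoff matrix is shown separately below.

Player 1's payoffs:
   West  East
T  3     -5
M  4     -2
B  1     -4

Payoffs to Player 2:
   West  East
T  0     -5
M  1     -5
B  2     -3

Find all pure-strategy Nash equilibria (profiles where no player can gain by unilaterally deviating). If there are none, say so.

Player 1 against West: payoffs 3, 4, 1 → best response M.
Player 1 against East: payoffs -5, -2, -4 → best response M.
Player 2 against T: payoffs 0, -5 → best response West.
Player 2 against M: payoffs 1, -5 → best response West.
Player 2 against B: payoffs 2, -3 → best response West.
Mutual best responses: (M, West).

(M, West)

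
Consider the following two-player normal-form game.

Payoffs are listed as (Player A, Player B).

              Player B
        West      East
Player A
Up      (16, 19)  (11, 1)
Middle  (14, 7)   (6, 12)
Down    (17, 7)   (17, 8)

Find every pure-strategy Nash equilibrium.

The unique pure-strategy Nash equilibrium is (Down, East).

For each player, find the best response to each opponent profile; mutual best responses are the pure NE.
Player A against West: payoffs 16, 14, 17 → best response Down.
Player A against East: payoffs 11, 6, 17 → best response Down.
Player B against Up: payoffs 19, 1 → best response West.
Player B against Middle: payoffs 7, 12 → best response East.
Player B against Down: payoffs 7, 8 → best response East.
Mutual best responses: (Down, East).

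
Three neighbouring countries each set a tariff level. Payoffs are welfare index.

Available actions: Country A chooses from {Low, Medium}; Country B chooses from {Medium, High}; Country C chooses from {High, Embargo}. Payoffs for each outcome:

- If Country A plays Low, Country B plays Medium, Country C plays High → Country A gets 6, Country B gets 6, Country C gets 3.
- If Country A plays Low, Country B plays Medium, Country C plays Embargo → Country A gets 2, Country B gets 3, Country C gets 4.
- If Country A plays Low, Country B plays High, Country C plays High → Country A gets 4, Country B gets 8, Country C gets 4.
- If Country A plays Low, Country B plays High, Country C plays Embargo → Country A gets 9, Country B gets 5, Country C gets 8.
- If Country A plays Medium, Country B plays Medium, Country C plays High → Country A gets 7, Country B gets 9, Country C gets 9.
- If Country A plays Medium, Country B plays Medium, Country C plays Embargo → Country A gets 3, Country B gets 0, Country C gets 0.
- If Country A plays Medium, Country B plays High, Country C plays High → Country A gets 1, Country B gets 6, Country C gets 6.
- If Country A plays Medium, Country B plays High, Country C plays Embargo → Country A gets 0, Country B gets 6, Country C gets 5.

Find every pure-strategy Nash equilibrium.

(Low, Medium, High): Country A can switch to Medium (6 → 7). Not NE.
(Low, Medium, Embargo): Country A can switch to Medium (2 → 3). Not NE.
(Low, High, High): Country C can switch to Embargo (4 → 8). Not NE.
(Low, High, Embargo): Country A gets 9, best alternative 0; Country B gets 5, best alternative 3; Country C gets 8, best alternative 4. No profitable deviation — NE.
(Medium, Medium, High): Country A gets 7, best alternative 6; Country B gets 9, best alternative 6; Country C gets 9, best alternative 0. No profitable deviation — NE.
(Medium, Medium, Embargo): Country B can switch to High (0 → 6). Not NE.
(Medium, High, High): Country A can switch to Low (1 → 4). Not NE.
(Medium, High, Embargo): Country A can switch to Low (0 → 9). Not NE.

Pure-strategy Nash equilibria: (Low, High, Embargo); (Medium, Medium, High)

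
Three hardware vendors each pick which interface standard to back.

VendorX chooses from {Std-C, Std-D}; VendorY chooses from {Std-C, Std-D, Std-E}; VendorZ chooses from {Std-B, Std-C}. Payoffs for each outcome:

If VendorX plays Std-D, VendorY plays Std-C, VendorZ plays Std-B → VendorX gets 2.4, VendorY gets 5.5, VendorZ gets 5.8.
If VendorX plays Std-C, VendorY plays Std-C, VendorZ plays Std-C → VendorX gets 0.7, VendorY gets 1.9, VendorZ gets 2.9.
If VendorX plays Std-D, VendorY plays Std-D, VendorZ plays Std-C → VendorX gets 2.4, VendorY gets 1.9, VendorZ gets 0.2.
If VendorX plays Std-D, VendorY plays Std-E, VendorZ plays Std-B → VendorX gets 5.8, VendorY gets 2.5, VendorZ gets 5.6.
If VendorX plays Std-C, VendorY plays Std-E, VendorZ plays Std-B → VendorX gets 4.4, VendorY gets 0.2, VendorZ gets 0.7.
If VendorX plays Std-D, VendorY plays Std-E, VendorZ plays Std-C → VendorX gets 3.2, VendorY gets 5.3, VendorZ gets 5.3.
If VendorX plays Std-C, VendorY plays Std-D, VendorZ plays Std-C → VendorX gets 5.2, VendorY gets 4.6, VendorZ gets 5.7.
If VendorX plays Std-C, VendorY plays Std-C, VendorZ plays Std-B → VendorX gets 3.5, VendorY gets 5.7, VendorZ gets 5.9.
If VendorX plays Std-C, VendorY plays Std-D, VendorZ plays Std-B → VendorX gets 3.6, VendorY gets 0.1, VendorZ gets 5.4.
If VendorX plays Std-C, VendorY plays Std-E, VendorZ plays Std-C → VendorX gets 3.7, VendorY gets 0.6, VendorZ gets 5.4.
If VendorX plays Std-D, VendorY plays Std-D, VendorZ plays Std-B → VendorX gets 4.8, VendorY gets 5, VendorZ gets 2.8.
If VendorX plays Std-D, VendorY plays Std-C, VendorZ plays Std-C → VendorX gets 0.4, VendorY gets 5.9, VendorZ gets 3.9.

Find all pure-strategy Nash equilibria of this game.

(Std-C, Std-C, Std-B) and (Std-C, Std-D, Std-C)

(Std-C, Std-C, Std-B): VendorX gets 3.5, best alternative 2.4; VendorY gets 5.7, best alternative 0.2; VendorZ gets 5.9, best alternative 2.9. No profitable deviation — NE.
(Std-C, Std-C, Std-C): VendorY can switch to Std-D (1.9 → 4.6). Not NE.
(Std-C, Std-D, Std-B): VendorX can switch to Std-D (3.6 → 4.8). Not NE.
(Std-C, Std-D, Std-C): VendorX gets 5.2, best alternative 2.4; VendorY gets 4.6, best alternative 1.9; VendorZ gets 5.7, best alternative 5.4. No profitable deviation — NE.
(Std-C, Std-E, Std-B): VendorX can switch to Std-D (4.4 → 5.8). Not NE.
(Std-C, Std-E, Std-C): VendorY can switch to Std-C (0.6 → 1.9). Not NE.
(Std-D, Std-C, Std-B): VendorX can switch to Std-C (2.4 → 3.5). Not NE.
(Std-D, Std-C, Std-C): VendorX can switch to Std-C (0.4 → 0.7). Not NE.
(Std-D, Std-D, Std-B): VendorY can switch to Std-C (5 → 5.5). Not NE.
(Std-D, Std-D, Std-C): VendorX can switch to Std-C (2.4 → 5.2). Not NE.
(Std-D, Std-E, Std-B): VendorY can switch to Std-C (2.5 → 5.5). Not NE.
(Std-D, Std-E, Std-C): VendorX can switch to Std-C (3.2 → 3.7). Not NE.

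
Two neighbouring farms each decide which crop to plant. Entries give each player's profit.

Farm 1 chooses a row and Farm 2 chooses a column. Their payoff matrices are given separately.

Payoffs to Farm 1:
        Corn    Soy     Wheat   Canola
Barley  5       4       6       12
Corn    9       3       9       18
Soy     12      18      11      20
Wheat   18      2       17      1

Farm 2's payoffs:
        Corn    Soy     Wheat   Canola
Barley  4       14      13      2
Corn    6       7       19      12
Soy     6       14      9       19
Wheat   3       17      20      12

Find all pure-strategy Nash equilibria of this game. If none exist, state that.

Pure-strategy Nash equilibria: (Soy, Canola) and (Wheat, Wheat)

Farm 1 against Corn: payoffs 5, 9, 12, 18 → best response Wheat.
Farm 1 against Soy: payoffs 4, 3, 18, 2 → best response Soy.
Farm 1 against Wheat: payoffs 6, 9, 11, 17 → best response Wheat.
Farm 1 against Canola: payoffs 12, 18, 20, 1 → best response Soy.
Farm 2 against Barley: payoffs 4, 14, 13, 2 → best response Soy.
Farm 2 against Corn: payoffs 6, 7, 19, 12 → best response Wheat.
Farm 2 against Soy: payoffs 6, 14, 9, 19 → best response Canola.
Farm 2 against Wheat: payoffs 3, 17, 20, 12 → best response Wheat.
Mutual best responses: (Soy, Canola); (Wheat, Wheat).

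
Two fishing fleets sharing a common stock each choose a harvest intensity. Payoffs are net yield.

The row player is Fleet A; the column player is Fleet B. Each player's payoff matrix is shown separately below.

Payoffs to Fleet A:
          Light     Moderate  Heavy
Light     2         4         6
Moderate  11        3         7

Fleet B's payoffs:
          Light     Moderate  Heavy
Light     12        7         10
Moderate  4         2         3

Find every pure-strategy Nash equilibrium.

(Light, Light): Fleet A can switch to Moderate (2 → 11). Not NE.
(Light, Moderate): Fleet B can switch to Light (7 → 12). Not NE.
(Light, Heavy): Fleet A can switch to Moderate (6 → 7). Not NE.
(Moderate, Light): Fleet A gets 11, best alternative 2; Fleet B gets 4, best alternative 3. No profitable deviation — NE.
(Moderate, Moderate): Fleet A can switch to Light (3 → 4). Not NE.
(Moderate, Heavy): Fleet B can switch to Light (3 → 4). Not NE.

Pure NE: (Moderate, Light)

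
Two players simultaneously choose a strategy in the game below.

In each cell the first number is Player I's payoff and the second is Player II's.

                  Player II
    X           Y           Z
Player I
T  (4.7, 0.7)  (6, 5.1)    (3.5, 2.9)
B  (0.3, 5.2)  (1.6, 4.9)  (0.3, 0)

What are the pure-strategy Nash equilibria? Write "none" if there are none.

The unique pure-strategy Nash equilibrium is (T, Y).

Player I against X: payoffs 4.7, 0.3 → best response T.
Player I against Y: payoffs 6, 1.6 → best response T.
Player I against Z: payoffs 3.5, 0.3 → best response T.
Player II against T: payoffs 0.7, 5.1, 2.9 → best response Y.
Player II against B: payoffs 5.2, 4.9, 0 → best response X.
Mutual best responses: (T, Y).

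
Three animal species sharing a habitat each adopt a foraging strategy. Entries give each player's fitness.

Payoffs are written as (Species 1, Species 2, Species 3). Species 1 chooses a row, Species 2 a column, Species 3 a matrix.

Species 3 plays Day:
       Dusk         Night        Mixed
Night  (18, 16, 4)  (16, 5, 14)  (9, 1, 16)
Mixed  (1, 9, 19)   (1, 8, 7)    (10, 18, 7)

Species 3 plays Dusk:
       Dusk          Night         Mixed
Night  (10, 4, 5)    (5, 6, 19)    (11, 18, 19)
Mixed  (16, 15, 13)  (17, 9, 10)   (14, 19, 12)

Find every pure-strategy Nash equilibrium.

For each strategy profile, look for a profitable unilateral deviation.
(Night, Dusk, Day): Species 3 can switch to Dusk (4 → 5). Not NE.
(Night, Dusk, Dusk): Species 1 can switch to Mixed (10 → 16). Not NE.
(Night, Night, Day): Species 2 can switch to Dusk (5 → 16). Not NE.
(Night, Night, Dusk): Species 1 can switch to Mixed (5 → 17). Not NE.
(Night, Mixed, Day): Species 1 can switch to Mixed (9 → 10). Not NE.
(Night, Mixed, Dusk): Species 1 can switch to Mixed (11 → 14). Not NE.
(Mixed, Dusk, Day): Species 1 can switch to Night (1 → 18). Not NE.
(Mixed, Dusk, Dusk): Species 2 can switch to Mixed (15 → 19). Not NE.
(Mixed, Night, Day): Species 1 can switch to Night (1 → 16). Not NE.
(Mixed, Night, Dusk): Species 2 can switch to Dusk (9 → 15). Not NE.
(Mixed, Mixed, Day): Species 3 can switch to Dusk (7 → 12). Not NE.
(Mixed, Mixed, Dusk): Species 1 gets 14, best alternative 11; Species 2 gets 19, best alternative 15; Species 3 gets 12, best alternative 7. No profitable deviation — NE.

The unique pure-strategy Nash equilibrium is (Mixed, Mixed, Dusk).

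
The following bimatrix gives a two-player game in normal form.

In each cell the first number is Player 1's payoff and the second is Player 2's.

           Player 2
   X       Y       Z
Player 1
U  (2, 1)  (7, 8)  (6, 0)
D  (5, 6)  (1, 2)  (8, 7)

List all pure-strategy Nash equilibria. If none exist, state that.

(U, Y), (D, Z)

Player 1 against X: payoffs 2, 5 → best response D.
Player 1 against Y: payoffs 7, 1 → best response U.
Player 1 against Z: payoffs 6, 8 → best response D.
Player 2 against U: payoffs 1, 8, 0 → best response Y.
Player 2 against D: payoffs 6, 2, 7 → best response Z.
Mutual best responses: (U, Y); (D, Z).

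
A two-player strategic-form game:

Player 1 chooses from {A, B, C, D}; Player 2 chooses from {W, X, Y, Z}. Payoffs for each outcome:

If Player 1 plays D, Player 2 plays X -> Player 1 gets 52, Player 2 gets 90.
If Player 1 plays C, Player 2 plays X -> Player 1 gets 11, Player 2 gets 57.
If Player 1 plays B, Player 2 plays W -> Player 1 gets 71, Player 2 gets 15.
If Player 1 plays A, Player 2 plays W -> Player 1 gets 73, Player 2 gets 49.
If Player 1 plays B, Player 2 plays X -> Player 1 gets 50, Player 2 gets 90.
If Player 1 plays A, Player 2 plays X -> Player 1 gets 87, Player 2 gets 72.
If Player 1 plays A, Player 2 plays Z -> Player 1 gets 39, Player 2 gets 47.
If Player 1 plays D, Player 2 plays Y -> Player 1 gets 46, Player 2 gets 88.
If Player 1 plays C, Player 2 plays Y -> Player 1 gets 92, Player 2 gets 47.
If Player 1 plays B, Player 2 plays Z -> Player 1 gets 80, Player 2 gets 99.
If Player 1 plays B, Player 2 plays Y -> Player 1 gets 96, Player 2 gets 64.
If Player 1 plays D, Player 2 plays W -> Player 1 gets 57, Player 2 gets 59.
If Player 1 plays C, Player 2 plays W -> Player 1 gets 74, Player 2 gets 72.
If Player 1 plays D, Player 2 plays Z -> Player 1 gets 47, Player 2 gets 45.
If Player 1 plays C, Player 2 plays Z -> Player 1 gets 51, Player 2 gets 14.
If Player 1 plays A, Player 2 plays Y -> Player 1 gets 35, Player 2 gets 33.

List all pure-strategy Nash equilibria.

Mark each player's best response to every combination of opponents' strategies; a profile where every player is best-responding is a pure Nash equilibrium.
Player 1 against W: payoffs 73, 71, 74, 57 → best response C.
Player 1 against X: payoffs 87, 50, 11, 52 → best response A.
Player 1 against Y: payoffs 35, 96, 92, 46 → best response B.
Player 1 against Z: payoffs 39, 80, 51, 47 → best response B.
Player 2 against A: payoffs 49, 72, 33, 47 → best response X.
Player 2 against B: payoffs 15, 90, 64, 99 → best response Z.
Player 2 against C: payoffs 72, 57, 47, 14 → best response W.
Player 2 against D: payoffs 59, 90, 88, 45 → best response X.
Mutual best responses: (A, X); (B, Z); (C, W).

(A, X) and (B, Z) and (C, W)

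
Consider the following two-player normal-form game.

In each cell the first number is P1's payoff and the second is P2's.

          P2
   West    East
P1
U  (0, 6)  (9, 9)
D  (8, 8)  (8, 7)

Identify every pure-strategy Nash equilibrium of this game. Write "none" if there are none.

Pure-strategy Nash equilibria: (U, East) and (D, West)

P1 against West: payoffs 0, 8 → best response D.
P1 against East: payoffs 9, 8 → best response U.
P2 against U: payoffs 6, 9 → best response East.
P2 against D: payoffs 8, 7 → best response West.
Mutual best responses: (U, East); (D, West).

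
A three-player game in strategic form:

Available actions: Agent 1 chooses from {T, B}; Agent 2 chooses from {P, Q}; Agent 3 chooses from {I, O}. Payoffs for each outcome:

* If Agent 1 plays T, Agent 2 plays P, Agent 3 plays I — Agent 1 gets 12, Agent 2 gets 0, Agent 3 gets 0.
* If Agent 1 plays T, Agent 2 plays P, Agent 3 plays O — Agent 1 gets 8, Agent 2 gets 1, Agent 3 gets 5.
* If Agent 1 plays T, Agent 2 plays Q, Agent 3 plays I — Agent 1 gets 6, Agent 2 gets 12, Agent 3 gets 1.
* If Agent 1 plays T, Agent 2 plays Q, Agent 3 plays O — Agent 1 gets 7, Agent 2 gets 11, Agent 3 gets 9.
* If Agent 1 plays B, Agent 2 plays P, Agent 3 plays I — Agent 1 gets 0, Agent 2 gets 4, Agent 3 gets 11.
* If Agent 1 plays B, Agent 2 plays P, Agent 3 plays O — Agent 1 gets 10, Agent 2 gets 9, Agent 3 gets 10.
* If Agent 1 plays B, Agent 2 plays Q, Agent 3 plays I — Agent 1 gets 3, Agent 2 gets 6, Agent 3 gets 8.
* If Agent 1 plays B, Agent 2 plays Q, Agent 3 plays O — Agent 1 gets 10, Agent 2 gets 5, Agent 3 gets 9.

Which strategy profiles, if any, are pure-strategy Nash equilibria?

This game has no pure Nash equilibrium.

Mark each player's best response to every combination of opponents' strategies; a profile where every player is best-responding is a pure Nash equilibrium.
Agent 1 against (P, I): payoffs 12, 0 → best response T.
Agent 1 against (P, O): payoffs 8, 10 → best response B.
Agent 1 against (Q, I): payoffs 6, 3 → best response T.
Agent 1 against (Q, O): payoffs 7, 10 → best response B.
Agent 2 against (T, I): payoffs 0, 12 → best response Q.
Agent 2 against (T, O): payoffs 1, 11 → best response Q.
Agent 2 against (B, I): payoffs 4, 6 → best response Q.
Agent 2 against (B, O): payoffs 9, 5 → best response P.
Agent 3 against (T, P): payoffs 0, 5 → best response O.
Agent 3 against (T, Q): payoffs 1, 9 → best response O.
Agent 3 against (B, P): payoffs 11, 10 → best response I.
Agent 3 against (B, Q): payoffs 8, 9 → best response O.
No profile is a mutual best response for all players.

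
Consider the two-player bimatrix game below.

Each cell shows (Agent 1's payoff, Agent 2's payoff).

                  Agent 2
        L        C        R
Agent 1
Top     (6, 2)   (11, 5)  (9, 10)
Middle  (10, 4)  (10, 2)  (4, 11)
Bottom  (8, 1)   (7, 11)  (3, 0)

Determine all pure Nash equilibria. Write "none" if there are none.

Mark each player's best response to every combination of opponents' strategies; a profile where every player is best-responding is a pure Nash equilibrium.
Agent 1 against L: payoffs 6, 10, 8 → best response Middle.
Agent 1 against C: payoffs 11, 10, 7 → best response Top.
Agent 1 against R: payoffs 9, 4, 3 → best response Top.
Agent 2 against Top: payoffs 2, 5, 10 → best response R.
Agent 2 against Middle: payoffs 4, 2, 11 → best response R.
Agent 2 against Bottom: payoffs 1, 11, 0 → best response C.
Mutual best responses: (Top, R).

(Top, R)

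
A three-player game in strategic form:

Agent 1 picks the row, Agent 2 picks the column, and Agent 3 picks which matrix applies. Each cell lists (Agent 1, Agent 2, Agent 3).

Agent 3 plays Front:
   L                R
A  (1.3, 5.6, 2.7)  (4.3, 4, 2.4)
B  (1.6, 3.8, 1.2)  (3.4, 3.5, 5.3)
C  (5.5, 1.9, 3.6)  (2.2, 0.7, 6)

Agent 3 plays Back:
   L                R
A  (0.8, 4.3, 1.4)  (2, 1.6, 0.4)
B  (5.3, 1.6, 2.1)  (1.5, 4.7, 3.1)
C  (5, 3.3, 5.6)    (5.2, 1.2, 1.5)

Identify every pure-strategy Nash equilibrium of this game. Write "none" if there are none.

There is no pure-strategy Nash equilibrium.

Mark each player's best response to every combination of opponents' strategies; a profile where every player is best-responding is a pure Nash equilibrium.
Agent 1 against (L, Front): payoffs 1.3, 1.6, 5.5 → best response C.
Agent 1 against (L, Back): payoffs 0.8, 5.3, 5 → best response B.
Agent 1 against (R, Front): payoffs 4.3, 3.4, 2.2 → best response A.
Agent 1 against (R, Back): payoffs 2, 1.5, 5.2 → best response C.
Agent 2 against (A, Front): payoffs 5.6, 4 → best response L.
Agent 2 against (A, Back): payoffs 4.3, 1.6 → best response L.
Agent 2 against (B, Front): payoffs 3.8, 3.5 → best response L.
Agent 2 against (B, Back): payoffs 1.6, 4.7 → best response R.
Agent 2 against (C, Front): payoffs 1.9, 0.7 → best response L.
Agent 2 against (C, Back): payoffs 3.3, 1.2 → best response L.
Agent 3 against (A, L): payoffs 2.7, 1.4 → best response Front.
Agent 3 against (A, R): payoffs 2.4, 0.4 → best response Front.
Agent 3 against (B, L): payoffs 1.2, 2.1 → best response Back.
Agent 3 against (B, R): payoffs 5.3, 3.1 → best response Front.
Agent 3 against (C, L): payoffs 3.6, 5.6 → best response Back.
Agent 3 against (C, R): payoffs 6, 1.5 → best response Front.
No profile is a mutual best response for all players.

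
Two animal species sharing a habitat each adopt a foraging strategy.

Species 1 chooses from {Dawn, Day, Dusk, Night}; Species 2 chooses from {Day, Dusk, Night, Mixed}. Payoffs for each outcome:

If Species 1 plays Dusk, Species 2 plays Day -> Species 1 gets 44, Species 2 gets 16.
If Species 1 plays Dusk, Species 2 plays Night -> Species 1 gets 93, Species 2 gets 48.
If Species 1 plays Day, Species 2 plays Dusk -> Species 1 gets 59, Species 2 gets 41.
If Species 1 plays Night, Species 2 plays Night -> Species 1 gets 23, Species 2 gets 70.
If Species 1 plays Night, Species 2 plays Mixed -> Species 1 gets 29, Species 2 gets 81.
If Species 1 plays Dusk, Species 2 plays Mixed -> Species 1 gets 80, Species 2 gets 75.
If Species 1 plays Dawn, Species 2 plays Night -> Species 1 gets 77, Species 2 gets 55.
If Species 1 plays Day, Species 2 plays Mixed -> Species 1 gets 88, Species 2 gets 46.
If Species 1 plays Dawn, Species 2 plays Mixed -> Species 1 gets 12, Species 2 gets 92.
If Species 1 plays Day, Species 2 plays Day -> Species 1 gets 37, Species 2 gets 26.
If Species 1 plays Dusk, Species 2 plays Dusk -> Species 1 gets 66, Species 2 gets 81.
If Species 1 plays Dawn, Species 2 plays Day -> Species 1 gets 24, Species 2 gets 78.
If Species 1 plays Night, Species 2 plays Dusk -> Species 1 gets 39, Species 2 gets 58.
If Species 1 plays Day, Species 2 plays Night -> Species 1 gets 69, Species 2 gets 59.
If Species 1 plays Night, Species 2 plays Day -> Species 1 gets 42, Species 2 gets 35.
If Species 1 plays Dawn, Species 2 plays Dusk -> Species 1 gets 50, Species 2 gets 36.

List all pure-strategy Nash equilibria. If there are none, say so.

(Dawn, Day): Species 1 can switch to Day (24 → 37). Not NE.
(Dawn, Dusk): Species 1 can switch to Day (50 → 59). Not NE.
(Dawn, Night): Species 1 can switch to Dusk (77 → 93). Not NE.
(Dawn, Mixed): Species 1 can switch to Day (12 → 88). Not NE.
(Day, Day): Species 1 can switch to Dusk (37 → 44). Not NE.
(Day, Dusk): Species 1 can switch to Dusk (59 → 66). Not NE.
(Day, Night): Species 1 can switch to Dawn (69 → 77). Not NE.
(Day, Mixed): Species 2 can switch to Night (46 → 59). Not NE.
(Dusk, Day): Species 2 can switch to Dusk (16 → 81). Not NE.
(Dusk, Dusk): Species 1 gets 66, best alternative 59; Species 2 gets 81, best alternative 75. No profitable deviation — NE.
(Dusk, Night): Species 2 can switch to Dusk (48 → 81). Not NE.
(The remaining 5 profiles each have a profitable deviation by the same check.)

The unique pure-strategy Nash equilibrium is (Dusk, Dusk).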